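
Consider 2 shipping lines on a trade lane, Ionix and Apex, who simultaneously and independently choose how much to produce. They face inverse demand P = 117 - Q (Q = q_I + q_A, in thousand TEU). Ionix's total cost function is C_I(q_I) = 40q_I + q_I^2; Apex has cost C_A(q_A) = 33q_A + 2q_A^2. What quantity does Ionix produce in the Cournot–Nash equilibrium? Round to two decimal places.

16.43

Ionix's profit: π_I = (117 - Q)q_I - (40q_I + q_I²). Setting ∂π_I/∂q_I = 0: 77 - 4q_I - (q_A) = 0.
Apex's first-order condition: 84 - 6q_A - (q_I) = 0.
So q_I = (77 - q_A)/4 and q_A = (84 - q_I)/6.
Solving the pair: q_I = 378/23, q_A = 259/23.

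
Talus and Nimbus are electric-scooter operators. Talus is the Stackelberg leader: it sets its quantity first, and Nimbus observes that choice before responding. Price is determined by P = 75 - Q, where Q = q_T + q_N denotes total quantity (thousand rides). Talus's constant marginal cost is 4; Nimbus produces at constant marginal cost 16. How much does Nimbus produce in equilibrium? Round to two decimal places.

8.75

Solve by backward induction. Given q_T, the follower Nimbus maximises π_N = (75 - q_T - q_N)q_N - 16q_N.
∂π_N/∂q_N = 59 - q_T - 2q_N = 0 gives the reaction function q_N = (59 - q_T)/2.
The leader anticipates this reaction. Substituting into P = 75 - Q gives P = 91/2 - (1/2)q_T, so π_T = (91/2 - (1/2)q_T)q_T - 4q_T.
Leader FOC: 83/2 - q_T = 0, so q_T = 83/2.
Then q_N = (59 - 83/2)/2 = 35/4.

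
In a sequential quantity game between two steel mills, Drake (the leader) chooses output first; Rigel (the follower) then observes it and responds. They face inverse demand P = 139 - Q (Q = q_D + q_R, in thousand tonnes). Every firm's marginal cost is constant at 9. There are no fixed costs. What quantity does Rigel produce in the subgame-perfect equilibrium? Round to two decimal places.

Solve by backward induction. Given q_D, the follower Rigel maximises π_R = (139 - q_D - q_R)q_R - 9q_R.
Follower FOC: 130 - q_D - 2q_R = 0, so q_R(q_D) = (130 - q_D)/2.
The leader anticipates this reaction. Substituting into P = 139 - Q gives P = 74 - (1/2)q_D, so π_D = (74 - (1/2)q_D)q_D - 9q_D.
The leader's first-order condition 65 - q_D = 0 yields q_D = 65.
Then q_R = (130 - 65)/2 = 65/2.

32.50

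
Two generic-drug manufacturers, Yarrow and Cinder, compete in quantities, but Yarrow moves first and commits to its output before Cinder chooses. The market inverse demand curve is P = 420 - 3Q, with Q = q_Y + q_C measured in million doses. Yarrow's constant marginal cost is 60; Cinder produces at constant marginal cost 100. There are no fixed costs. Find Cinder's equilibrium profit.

The follower Cinder best-responds to any q_Y: π_C = (420 - 3Q)q_C - 100q_C.
Follower FOC: 320 - 3q_Y - 6q_C = 0, so q_C(q_Y) = (320 - 3q_Y)/6.
The leader anticipates this reaction. Substituting into P = 420 - 3Q gives P = 260 - (3/2)q_Y, so π_Y = (260 - (3/2)q_Y)q_Y - 60q_Y.
Leader FOC: 200 - 3q_Y = 0, so q_Y = 200/3.
Then q_C = (320 - 3·(200/3))/6 = 20.
Price P = 420 - 3·(260/3) = 160.
Cinder's profit: (160 - 100)·20 = 1200.

1200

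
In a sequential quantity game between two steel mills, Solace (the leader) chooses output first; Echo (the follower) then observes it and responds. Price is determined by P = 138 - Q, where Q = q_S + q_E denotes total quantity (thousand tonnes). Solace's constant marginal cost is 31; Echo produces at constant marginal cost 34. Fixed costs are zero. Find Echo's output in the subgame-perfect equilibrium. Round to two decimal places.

24.50

Solve by backward induction. Given q_S, the follower Echo maximises π_E = (138 - q_S - q_E)q_E - 34q_E.
Follower FOC: 104 - q_S - 2q_E = 0, so q_E(q_S) = (104 - q_S)/2.
The leader anticipates this reaction. Substituting into P = 138 - Q gives P = 86 - (1/2)q_S, so π_S = (86 - (1/2)q_S)q_S - 31q_S.
Maximising: ∂π_S/∂q_S = 55 - q_S = 0, giving q_S = 55.
Then q_E = (104 - 55)/2 = 49/2.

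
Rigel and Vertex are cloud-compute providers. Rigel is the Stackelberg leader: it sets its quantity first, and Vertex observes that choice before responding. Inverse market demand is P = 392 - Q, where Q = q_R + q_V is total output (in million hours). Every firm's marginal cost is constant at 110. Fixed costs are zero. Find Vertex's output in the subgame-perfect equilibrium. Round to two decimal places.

The follower Vertex best-responds to any q_R: π_V = (392 - Q)q_V - 110q_V.
∂π_V/∂q_V = 282 - q_R - 2q_V = 0 gives the reaction function q_V = (282 - q_R)/2.
The leader anticipates this reaction. Substituting into P = 392 - Q gives P = 251 - (1/2)q_R, so π_R = (251 - (1/2)q_R)q_R - 110q_R.
Leader FOC: 141 - q_R = 0, so q_R = 141.
Then q_V = (282 - 141)/2 = 141/2.

70.50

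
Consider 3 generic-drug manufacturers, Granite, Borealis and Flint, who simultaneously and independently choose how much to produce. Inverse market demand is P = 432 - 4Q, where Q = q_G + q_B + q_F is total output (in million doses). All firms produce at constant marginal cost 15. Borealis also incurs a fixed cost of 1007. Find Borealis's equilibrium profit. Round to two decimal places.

Each firm earns π_i = (432 - 4Q)q_i - 15q_i.
Setting ∂π_i/∂q_i = 0 with rivals' quantities fixed: 417 - 8q_i - 4·Σ_{j≠i} q_j = 0.
By symmetry each firm produces the same amount; substituting Σ_{j≠i} q_j = 2q_i yields q_i = 417/16.
Price P = 432 - 4·(1251/16) = 477/4.
Borealis's profit: (477/4 - 15)·(417/16) - 1007 = 1710.0156.

1710.02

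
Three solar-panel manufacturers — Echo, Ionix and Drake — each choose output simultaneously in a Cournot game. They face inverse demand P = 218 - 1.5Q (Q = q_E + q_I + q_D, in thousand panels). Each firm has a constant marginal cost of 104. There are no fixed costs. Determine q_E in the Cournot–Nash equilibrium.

A representative firm's profit is π_i = q_i(218 - 1.5Q) - 104q_i.
Setting ∂π_i/∂q_i = 0 with rivals' quantities fixed: 114 - 3q_i - (3/2)·Σ_{j≠i} q_j = 0.
With identical firms every q_j equals q_i, so Σ_{j≠i} q_j = 2q_i and 114 = 6q_i, giving q_i = 19.

19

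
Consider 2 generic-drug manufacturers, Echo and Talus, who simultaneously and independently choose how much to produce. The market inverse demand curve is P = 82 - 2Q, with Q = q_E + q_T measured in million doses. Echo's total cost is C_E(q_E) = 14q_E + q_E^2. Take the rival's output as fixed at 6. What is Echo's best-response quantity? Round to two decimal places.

With the rival's output fixed at 6, Echo's profit is π_E = (82 - 2·6 - 2q_E)q_E - (14q_E + q_E²) = (70 - 2q_E)q_E - (14q_E + q_E²).
∂π_E/∂q_E = 56 - 6q_E = 0, so q_E = 28/3.

9.33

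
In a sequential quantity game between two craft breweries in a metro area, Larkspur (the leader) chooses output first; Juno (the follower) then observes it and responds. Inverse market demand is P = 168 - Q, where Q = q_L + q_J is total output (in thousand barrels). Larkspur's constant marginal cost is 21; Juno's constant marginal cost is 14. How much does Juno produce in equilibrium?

42

The follower Juno best-responds to any q_L: π_J = (168 - Q)q_J - 14q_J.
Setting the follower's marginal profit to zero, 154 - q_L - 2q_J = 0, i.e. q_J = (154 - q_L)/2.
The leader anticipates this reaction. Substituting into P = 168 - Q gives P = 91 - (1/2)q_L, so π_L = (91 - (1/2)q_L)q_L - 21q_L.
The leader's first-order condition 70 - q_L = 0 yields q_L = 70.
Then q_J = (154 - 70)/2 = 42.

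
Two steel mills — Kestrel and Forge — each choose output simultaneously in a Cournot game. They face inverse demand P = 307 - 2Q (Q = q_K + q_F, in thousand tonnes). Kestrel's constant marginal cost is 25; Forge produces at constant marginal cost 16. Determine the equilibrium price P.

116

Kestrel's profit: π_K = (307 - 2Q)q_K - (25q_K). Setting ∂π_K/∂q_K = 0: 282 - 4q_K - 2(q_F) = 0.
Forge's first-order condition: 291 - 4q_F - 2(q_K) = 0.
Rearranging gives the reaction functions q_K = (282 - 2q_F)/4 and q_F = (291 - 2q_K)/4.
Solving the pair: q_K = 91/2, q_F = 50.
Total output Q = 191/2, so price P = 307 - 2·(191/2) = 116.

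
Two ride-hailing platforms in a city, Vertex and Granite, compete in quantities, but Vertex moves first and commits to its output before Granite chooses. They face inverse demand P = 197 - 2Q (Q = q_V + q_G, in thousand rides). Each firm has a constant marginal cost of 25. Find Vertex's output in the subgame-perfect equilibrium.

Solve by backward induction. Given q_V, the follower Granite maximises π_G = (197 - 2q_V - 2q_G)q_G - 25q_G.
Follower FOC: 172 - 2q_V - 4q_G = 0, so q_G(q_V) = (172 - 2q_V)/4.
Vertex substitutes q_G(q_V) into its own profit: π_V = q_V(197 - 2q_V - (172 - 2q_V)/2) - 25q_V = (111 - q_V)q_V - 25q_V.
The leader's first-order condition 86 - 2q_V = 0 yields q_V = 43.
Then q_G = (172 - 2·43)/4 = 43/2.

43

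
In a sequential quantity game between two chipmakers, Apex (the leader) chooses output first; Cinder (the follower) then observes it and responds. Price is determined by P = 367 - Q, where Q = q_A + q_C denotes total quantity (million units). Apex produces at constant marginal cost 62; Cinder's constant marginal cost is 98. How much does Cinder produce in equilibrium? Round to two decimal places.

49.25

Solve by backward induction. Given q_A, the follower Cinder maximises π_C = (367 - q_A - q_C)q_C - 98q_C.
Follower FOC: 269 - q_A - 2q_C = 0, so q_C(q_A) = (269 - q_A)/2.
The leader anticipates this reaction. Substituting into P = 367 - Q gives P = 465/2 - (1/2)q_A, so π_A = (465/2 - (1/2)q_A)q_A - 62q_A.
Maximising: ∂π_A/∂q_A = 341/2 - q_A = 0, giving q_A = 341/2.
Then q_C = (269 - 341/2)/2 = 197/4.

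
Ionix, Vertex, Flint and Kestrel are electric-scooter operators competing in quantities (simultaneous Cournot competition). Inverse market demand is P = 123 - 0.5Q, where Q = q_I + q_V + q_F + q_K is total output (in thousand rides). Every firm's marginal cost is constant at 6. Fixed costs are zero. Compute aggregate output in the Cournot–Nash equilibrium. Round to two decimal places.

A representative firm's profit is π_i = q_i(123 - 0.5Q) - 6q_i.
Setting ∂π_i/∂q_i = 0 with rivals' quantities fixed: 117 - q_i - (1/2)·Σ_{j≠i} q_j = 0.
By symmetry each firm produces the same amount; substituting Σ_{j≠i} q_j = 3q_i yields q_i = 117/(5/2) = 234/5.
Total output Q = 234/5 + 234/5 + 234/5 + 234/5 = 936/5.

187.20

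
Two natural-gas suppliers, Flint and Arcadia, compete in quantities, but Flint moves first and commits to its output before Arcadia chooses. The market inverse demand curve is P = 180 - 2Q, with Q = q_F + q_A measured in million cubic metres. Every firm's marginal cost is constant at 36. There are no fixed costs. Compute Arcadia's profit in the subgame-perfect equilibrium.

648

Solve by backward induction. Given q_F, the follower Arcadia maximises π_A = (180 - 2q_F - 2q_A)q_A - 36q_A.
Setting the follower's marginal profit to zero, 144 - 2q_F - 4q_A = 0, i.e. q_A = (144 - 2q_F)/4.
Flint substitutes q_A(q_F) into its own profit: π_F = q_F(180 - 2q_F - (144 - 2q_F)/2) - 36q_F = (108 - q_F)q_F - 36q_F.
The leader's first-order condition 72 - 2q_F = 0 yields q_F = 36.
Then q_A = (144 - 2·36)/4 = 18.
Price P = 180 - 2·54 = 72.
Arcadia's profit: (72 - 36)·18 = 648.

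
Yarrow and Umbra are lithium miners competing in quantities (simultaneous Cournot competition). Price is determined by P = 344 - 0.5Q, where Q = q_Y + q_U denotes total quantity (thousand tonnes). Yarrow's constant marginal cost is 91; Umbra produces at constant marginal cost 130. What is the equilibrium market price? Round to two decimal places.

Yarrow's profit: π_Y = (344 - 0.5Q)q_Y - (91q_Y). Setting ∂π_Y/∂q_Y = 0: 253 - q_Y - (1/2)(q_U) = 0.
Umbra's profit: π_U = (344 - 0.5Q)q_U - (130q_U). Setting ∂π_U/∂q_U = 0: 214 - q_U - (1/2)(q_Y) = 0.
Best responses: q_Y = (253 - (1/2)q_U), q_U = (214 - (1/2)q_Y).
Substituting one into the other gives q_Y = 584/3 and q_U = 350/3.
Total output Q = 934/3, so price P = 344 - (1/2)·(934/3) = 565/3.

188.33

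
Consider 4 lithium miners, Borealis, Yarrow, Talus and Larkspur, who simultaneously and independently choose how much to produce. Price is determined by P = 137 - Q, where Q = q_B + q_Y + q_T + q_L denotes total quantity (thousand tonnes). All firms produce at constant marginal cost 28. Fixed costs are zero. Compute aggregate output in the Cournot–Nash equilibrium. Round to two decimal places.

Each firm earns π_i = (137 - Q)q_i - 28q_i.
Setting ∂π_i/∂q_i = 0 with rivals' quantities fixed: 109 - 2q_i - Σ_{j≠i} q_j = 0.
By symmetry each firm produces the same amount; substituting Σ_{j≠i} q_j = 3q_i yields q_i = 109/5.
Total output Q = 109/5 + 109/5 + 109/5 + 109/5 = 436/5.

87.20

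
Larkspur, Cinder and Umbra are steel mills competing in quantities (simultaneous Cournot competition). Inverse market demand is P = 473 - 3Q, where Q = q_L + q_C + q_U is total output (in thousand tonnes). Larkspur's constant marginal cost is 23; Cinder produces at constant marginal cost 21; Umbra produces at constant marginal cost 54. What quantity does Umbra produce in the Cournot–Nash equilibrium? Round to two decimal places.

29.58

Larkspur's profit: π_L = (473 - 3Q)q_L - (23q_L). Setting ∂π_L/∂q_L = 0: 450 - 6q_L - 3(q_C + q_U) = 0.
Cinder's first-order condition: 452 - 6q_C - 3(q_L + q_U) = 0.
Umbra's profit: π_U = (473 - 3Q)q_U - (54q_U). Setting ∂π_U/∂q_U = 0: 419 - 6q_U - 3(q_L + q_C) = 0.
Adding the 3 conditions: 1321 − 6Q − 6Q = 0, i.e. Q = 1321/12.
Back-substituting: q_L = (450 − 1321/4)/3 = 479/12, q_C = (452 − 1321/4)/3 = 487/12, q_U = (419 − 1321/4)/3 = 355/12.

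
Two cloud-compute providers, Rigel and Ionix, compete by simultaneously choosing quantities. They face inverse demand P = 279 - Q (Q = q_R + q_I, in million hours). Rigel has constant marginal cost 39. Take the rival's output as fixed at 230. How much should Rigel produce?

5

With the rival's output fixed at 230, Rigel's profit is π_R = (279 - 230 - q_R)q_R - (39q_R) = (49 - q_R)q_R - (39q_R).
∂π_R/∂q_R = 10 - 2q_R = 0, so q_R = 5.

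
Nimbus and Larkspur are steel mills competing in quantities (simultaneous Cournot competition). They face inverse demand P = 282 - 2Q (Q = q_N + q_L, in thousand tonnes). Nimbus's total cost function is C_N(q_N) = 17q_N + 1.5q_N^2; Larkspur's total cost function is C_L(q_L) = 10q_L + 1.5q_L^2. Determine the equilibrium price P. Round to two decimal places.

Nimbus's profit: π_N = (282 - 2Q)q_N - (17q_N + (3/2)q_N²). Setting ∂π_N/∂q_N = 0: 265 - 7q_N - 2(q_L) = 0.
Larkspur's profit: π_L = (282 - 2Q)q_L - (10q_L + (3/2)q_L²). Setting ∂π_L/∂q_L = 0: 272 - 7q_L - 2(q_N) = 0.
Best responses: q_N = (265 - 2q_L)/7, q_L = (272 - 2q_N)/7.
Solving the pair: q_N = 437/15, q_L = 458/15.
Total output Q = 179/3, so price P = 282 - 2·(179/3) = 488/3.

162.67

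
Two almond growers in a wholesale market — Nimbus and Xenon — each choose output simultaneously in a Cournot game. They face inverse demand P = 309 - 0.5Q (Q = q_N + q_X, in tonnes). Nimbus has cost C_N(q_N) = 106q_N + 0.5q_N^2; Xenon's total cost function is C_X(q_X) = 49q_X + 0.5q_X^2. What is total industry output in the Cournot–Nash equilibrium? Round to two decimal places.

185.20

Nimbus's profit: π_N = (309 - 0.5Q)q_N - (106q_N + (1/2)q_N²). Setting ∂π_N/∂q_N = 0: 203 - 2q_N - (1/2)(q_X) = 0.
Xenon's first-order condition: 260 - 2q_X - (1/2)(q_N) = 0.
So q_N = (203 - (1/2)q_X)/2 and q_X = (260 - (1/2)q_N)/2.
Solving the pair: q_N = 368/5, q_X = 558/5.
Total output Q = 368/5 + 558/5 = 926/5.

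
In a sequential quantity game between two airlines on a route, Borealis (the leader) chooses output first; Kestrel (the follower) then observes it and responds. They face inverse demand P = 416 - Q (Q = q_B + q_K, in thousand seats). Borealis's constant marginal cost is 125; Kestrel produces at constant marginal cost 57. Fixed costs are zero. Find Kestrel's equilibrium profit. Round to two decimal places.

15314.06

The follower Kestrel best-responds to any q_B: π_K = (416 - Q)q_K - 57q_K.
Setting the follower's marginal profit to zero, 359 - q_B - 2q_K = 0, i.e. q_K = (359 - q_B)/2.
The leader anticipates this reaction. Substituting into P = 416 - Q gives P = 473/2 - (1/2)q_B, so π_B = (473/2 - (1/2)q_B)q_B - 125q_B.
Leader FOC: 223/2 - q_B = 0, so q_B = 223/2.
Then q_K = (359 - 223/2)/2 = 495/4.
Price P = 416 - 941/4 = 723/4.
Kestrel's profit: (723/4 - 57)·(495/4) = 15314.0625.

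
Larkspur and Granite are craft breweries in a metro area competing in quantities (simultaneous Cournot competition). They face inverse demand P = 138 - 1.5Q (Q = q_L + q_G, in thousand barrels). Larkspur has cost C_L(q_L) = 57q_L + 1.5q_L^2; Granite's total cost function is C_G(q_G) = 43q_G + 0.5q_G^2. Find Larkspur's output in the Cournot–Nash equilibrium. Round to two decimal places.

Larkspur's profit: π_L = (138 - 1.5Q)q_L - (57q_L + (3/2)q_L²). Setting ∂π_L/∂q_L = 0: 81 - 6q_L - (3/2)(q_G) = 0.
Granite's first-order condition: 95 - 4q_G - (3/2)(q_L) = 0.
So q_L = (81 - (3/2)q_G)/6 and q_G = (95 - (3/2)q_L)/4.
Solving the pair: q_L = 242/29, q_G = 598/29.

8.34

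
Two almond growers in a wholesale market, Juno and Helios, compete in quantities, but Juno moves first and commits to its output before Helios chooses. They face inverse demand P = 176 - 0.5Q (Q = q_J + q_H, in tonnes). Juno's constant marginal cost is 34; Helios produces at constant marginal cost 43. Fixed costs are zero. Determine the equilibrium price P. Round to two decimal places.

71.75

The follower Helios best-responds to any q_J: π_H = (176 - 0.5Q)q_H - 43q_H.
∂π_H/∂q_H = 133 - (1/2)q_J - q_H = 0 gives the reaction function q_H = (133 - (1/2)q_J).
Juno substitutes q_H(q_J) into its own profit: π_J = q_J(176 - (1/2)q_J - (133 - (1/2)q_J)/2) - 34q_J = (219/2 - (1/4)q_J)q_J - 34q_J.
Leader FOC: 151/2 - (1/2)q_J = 0, so q_J = 151.
Then q_H = (133 - (1/2)·151) = 115/2.
Total output Q = 417/2, so price P = 176 - (1/2)·(417/2) = 287/4.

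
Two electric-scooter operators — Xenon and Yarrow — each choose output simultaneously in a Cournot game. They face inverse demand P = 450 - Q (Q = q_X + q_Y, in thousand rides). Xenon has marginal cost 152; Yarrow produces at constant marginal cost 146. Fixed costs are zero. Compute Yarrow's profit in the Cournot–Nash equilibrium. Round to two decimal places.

Xenon's profit: π_X = (450 - Q)q_X - (152q_X). Setting ∂π_X/∂q_X = 0: 298 - 2q_X - (q_Y) = 0.
Yarrow's profit: π_Y = (450 - Q)q_Y - (146q_Y). Setting ∂π_Y/∂q_Y = 0: 304 - 2q_Y - (q_X) = 0.
Best responses: q_X = (298 - q_Y)/2, q_Y = (304 - q_X)/2.
Substituting one into the other gives q_X = 292/3 and q_Y = 310/3.
Price P = 450 - 602/3 = 748/3.
Yarrow's profit: (748/3 - 146)·(310/3) = 10677.7778.

10677.78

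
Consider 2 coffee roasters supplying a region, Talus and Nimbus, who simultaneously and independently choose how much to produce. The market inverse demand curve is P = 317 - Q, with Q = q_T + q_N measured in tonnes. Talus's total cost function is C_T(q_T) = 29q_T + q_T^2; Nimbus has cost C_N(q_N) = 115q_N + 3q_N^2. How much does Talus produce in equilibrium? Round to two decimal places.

67.81

Talus's profit: π_T = (317 - Q)q_T - (29q_T + q_T²). Setting ∂π_T/∂q_T = 0: 288 - 4q_T - (q_N) = 0.
Nimbus's first-order condition: 202 - 8q_N - (q_T) = 0.
So q_T = (288 - q_N)/4 and q_N = (202 - q_T)/8.
Substituting one into the other gives q_T = 67.8065 and q_N = 520/31.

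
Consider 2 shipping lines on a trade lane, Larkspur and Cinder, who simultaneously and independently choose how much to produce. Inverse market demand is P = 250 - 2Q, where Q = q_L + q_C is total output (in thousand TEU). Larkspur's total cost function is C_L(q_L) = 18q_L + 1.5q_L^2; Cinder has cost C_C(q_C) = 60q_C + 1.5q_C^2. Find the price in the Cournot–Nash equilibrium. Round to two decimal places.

Larkspur's profit: π_L = (250 - 2Q)q_L - (18q_L + (3/2)q_L²). Setting ∂π_L/∂q_L = 0: 232 - 7q_L - 2(q_C) = 0.
Cinder's first-order condition: 190 - 7q_C - 2(q_L) = 0.
Rearranging gives the reaction functions q_L = (232 - 2q_C)/7 and q_C = (190 - 2q_L)/7.
Solving the pair: q_L = 1244/45, q_C = 866/45.
Total output Q = 422/9, so price P = 250 - 2·(422/9) = 1406/9.

156.22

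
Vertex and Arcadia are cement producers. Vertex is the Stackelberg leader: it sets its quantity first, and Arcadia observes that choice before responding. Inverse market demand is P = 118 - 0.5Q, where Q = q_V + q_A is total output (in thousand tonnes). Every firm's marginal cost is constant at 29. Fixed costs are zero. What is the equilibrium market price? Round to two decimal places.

51.25

Solve by backward induction. Given q_V, the follower Arcadia maximises π_A = (118 - (1/2)q_V - (1/2)q_A)q_A - 29q_A.
Follower FOC: 89 - (1/2)q_V - q_A = 0, so q_A(q_V) = (89 - (1/2)q_V).
The leader anticipates this reaction. Substituting into P = 118 - 0.5Q gives P = 147/2 - (1/4)q_V, so π_V = (147/2 - (1/4)q_V)q_V - 29q_V.
Maximising: ∂π_V/∂q_V = 89/2 - (1/2)q_V = 0, giving q_V = 89.
Then q_A = (89 - (1/2)·89) = 89/2.
Total output Q = 267/2, so price P = 118 - (1/2)·(267/2) = 205/4.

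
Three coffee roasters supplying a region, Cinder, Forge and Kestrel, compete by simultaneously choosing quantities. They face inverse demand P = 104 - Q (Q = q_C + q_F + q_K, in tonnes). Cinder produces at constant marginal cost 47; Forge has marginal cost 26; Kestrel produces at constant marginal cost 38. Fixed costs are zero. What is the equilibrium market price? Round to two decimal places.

Cinder's profit: π_C = (104 - Q)q_C - (47q_C). Setting ∂π_C/∂q_C = 0: 57 - 2q_C - (q_F + q_K) = 0.
Forge's first-order condition: 78 - 2q_F - (q_C + q_K) = 0.
Kestrel's first-order condition: 66 - 2q_K - (q_C + q_F) = 0.
Adding the 3 first-order conditions: 201 − 4Q = 0, so Q = 201/4.
Back-substituting: q_C = (57 − 201/4) = 27/4, q_F = (78 − 201/4) = 111/4, q_K = (66 − 201/4) = 63/4.
Total output Q = 201/4, so price P = 104 - 201/4 = 215/4.

53.75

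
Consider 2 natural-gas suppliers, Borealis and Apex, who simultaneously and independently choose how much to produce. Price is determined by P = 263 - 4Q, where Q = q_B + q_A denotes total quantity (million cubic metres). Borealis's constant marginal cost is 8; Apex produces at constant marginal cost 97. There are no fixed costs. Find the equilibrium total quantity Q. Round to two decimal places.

35.08

Borealis's profit: π_B = (263 - 4Q)q_B - (8q_B). Setting ∂π_B/∂q_B = 0: 255 - 8q_B - 4(q_A) = 0.
Apex's first-order condition: 166 - 8q_A - 4(q_B) = 0.
Best responses: q_B = (255 - 4q_A)/8, q_A = (166 - 4q_B)/8.
Solving the pair: q_B = 86/3, q_A = 77/12.
Total output Q = 86/3 + 77/12 = 421/12.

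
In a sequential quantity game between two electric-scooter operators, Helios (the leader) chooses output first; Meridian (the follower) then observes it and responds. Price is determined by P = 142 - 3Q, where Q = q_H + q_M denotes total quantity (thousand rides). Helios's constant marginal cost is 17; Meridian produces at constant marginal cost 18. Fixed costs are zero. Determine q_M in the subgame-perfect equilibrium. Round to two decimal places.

10.17

The follower Meridian best-responds to any q_H: π_M = (142 - 3Q)q_M - 18q_M.
∂π_M/∂q_M = 124 - 3q_H - 6q_M = 0 gives the reaction function q_M = (124 - 3q_H)/6.
Helios substitutes q_M(q_H) into its own profit: π_H = q_H(142 - 3q_H - (124 - 3q_H)/2) - 17q_H = (80 - (3/2)q_H)q_H - 17q_H.
Maximising: ∂π_H/∂q_H = 63 - 3q_H = 0, giving q_H = 21.
Then q_M = (124 - 3·21)/6 = 61/6.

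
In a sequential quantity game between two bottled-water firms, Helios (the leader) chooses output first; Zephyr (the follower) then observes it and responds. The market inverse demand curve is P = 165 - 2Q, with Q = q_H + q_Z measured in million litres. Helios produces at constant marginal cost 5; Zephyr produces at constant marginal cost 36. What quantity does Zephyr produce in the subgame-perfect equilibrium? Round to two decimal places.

The follower Zephyr best-responds to any q_H: π_Z = (165 - 2Q)q_Z - 36q_Z.
Setting the follower's marginal profit to zero, 129 - 2q_H - 4q_Z = 0, i.e. q_Z = (129 - 2q_H)/4.
The leader anticipates this reaction. Substituting into P = 165 - 2Q gives P = 201/2 - q_H, so π_H = (201/2 - q_H)q_H - 5q_H.
Maximising: ∂π_H/∂q_H = 191/2 - 2q_H = 0, giving q_H = 191/4.
Then q_Z = (129 - 2·(191/4))/4 = 67/8.

8.38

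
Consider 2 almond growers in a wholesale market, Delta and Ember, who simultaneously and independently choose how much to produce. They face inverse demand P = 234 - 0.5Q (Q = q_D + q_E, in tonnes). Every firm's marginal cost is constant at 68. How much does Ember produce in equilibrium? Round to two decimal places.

Each firm earns π_i = (234 - 0.5Q)q_i - 68q_i.
First-order condition (treating rivals' output as given): 166 - q_i - (1/2)q_j = 0.
By symmetry each firm produces the same amount; substituting q_j = q_i yields q_i = 166/(3/2) = 332/3.

110.67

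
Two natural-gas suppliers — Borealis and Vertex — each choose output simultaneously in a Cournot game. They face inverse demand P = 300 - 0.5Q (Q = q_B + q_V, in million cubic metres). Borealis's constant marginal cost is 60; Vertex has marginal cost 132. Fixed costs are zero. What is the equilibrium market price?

Borealis's profit: π_B = (300 - 0.5Q)q_B - (60q_B). Setting ∂π_B/∂q_B = 0: 240 - q_B - (1/2)(q_V) = 0.
Vertex's first-order condition: 168 - q_V - (1/2)(q_B) = 0.
Rearranging gives the reaction functions q_B = (240 - (1/2)q_V) and q_V = (168 - (1/2)q_B).
Substituting one into the other gives q_B = 208 and q_V = 64.
Total output Q = 272, so price P = 300 - (1/2)·272 = 164.

164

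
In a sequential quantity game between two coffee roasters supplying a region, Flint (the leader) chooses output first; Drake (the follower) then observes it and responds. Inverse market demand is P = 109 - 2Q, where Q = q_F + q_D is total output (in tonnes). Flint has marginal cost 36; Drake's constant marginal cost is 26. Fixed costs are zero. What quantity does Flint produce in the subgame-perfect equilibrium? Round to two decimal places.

The follower Drake best-responds to any q_F: π_D = (109 - 2Q)q_D - 26q_D.
Follower FOC: 83 - 2q_F - 4q_D = 0, so q_D(q_F) = (83 - 2q_F)/4.
Flint substitutes q_D(q_F) into its own profit: π_F = q_F(109 - 2q_F - (83 - 2q_F)/2) - 36q_F = (135/2 - q_F)q_F - 36q_F.
Leader FOC: 63/2 - 2q_F = 0, so q_F = 63/4.
Then q_D = (83 - 2·(63/4))/4 = 103/8.

15.75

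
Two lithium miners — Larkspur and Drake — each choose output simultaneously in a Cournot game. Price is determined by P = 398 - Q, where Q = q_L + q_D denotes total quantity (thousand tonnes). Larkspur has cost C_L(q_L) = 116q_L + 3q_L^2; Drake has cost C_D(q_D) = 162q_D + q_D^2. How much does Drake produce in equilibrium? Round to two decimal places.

Larkspur's profit: π_L = (398 - Q)q_L - (116q_L + 3q_L²). Setting ∂π_L/∂q_L = 0: 282 - 8q_L - (q_D) = 0.
Drake's profit: π_D = (398 - Q)q_D - (162q_D + q_D²). Setting ∂π_D/∂q_D = 0: 236 - 4q_D - (q_L) = 0.
Rearranging gives the reaction functions q_L = (282 - q_D)/8 and q_D = (236 - q_L)/4.
Solving the pair: q_L = 892/31, q_D = 1606/31.

51.81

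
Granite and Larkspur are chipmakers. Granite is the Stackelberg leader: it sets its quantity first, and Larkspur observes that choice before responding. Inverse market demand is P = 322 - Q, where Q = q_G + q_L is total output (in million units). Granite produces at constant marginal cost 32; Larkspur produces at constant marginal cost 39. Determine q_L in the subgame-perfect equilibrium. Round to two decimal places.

67.25

The follower Larkspur best-responds to any q_G: π_L = (322 - Q)q_L - 39q_L.
∂π_L/∂q_L = 283 - q_G - 2q_L = 0 gives the reaction function q_L = (283 - q_G)/2.
The leader anticipates this reaction. Substituting into P = 322 - Q gives P = 361/2 - (1/2)q_G, so π_G = (361/2 - (1/2)q_G)q_G - 32q_G.
Leader FOC: 297/2 - q_G = 0, so q_G = 297/2.
Then q_L = (283 - 297/2)/2 = 269/4.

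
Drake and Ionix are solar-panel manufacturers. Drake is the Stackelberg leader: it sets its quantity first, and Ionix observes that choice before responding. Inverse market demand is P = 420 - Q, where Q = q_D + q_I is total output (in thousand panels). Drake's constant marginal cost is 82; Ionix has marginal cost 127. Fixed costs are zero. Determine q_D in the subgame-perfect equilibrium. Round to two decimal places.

Solve by backward induction. Given q_D, the follower Ionix maximises π_I = (420 - q_D - q_I)q_I - 127q_I.
Follower FOC: 293 - q_D - 2q_I = 0, so q_I(q_D) = (293 - q_D)/2.
The leader anticipates this reaction. Substituting into P = 420 - Q gives P = 547/2 - (1/2)q_D, so π_D = (547/2 - (1/2)q_D)q_D - 82q_D.
Maximising: ∂π_D/∂q_D = 383/2 - q_D = 0, giving q_D = 383/2.
Then q_I = (293 - 383/2)/2 = 203/4.

191.50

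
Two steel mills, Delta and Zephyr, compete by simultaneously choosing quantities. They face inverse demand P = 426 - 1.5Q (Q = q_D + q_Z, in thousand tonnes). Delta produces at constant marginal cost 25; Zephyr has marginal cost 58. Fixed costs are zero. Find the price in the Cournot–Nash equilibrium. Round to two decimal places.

Delta's profit: π_D = (426 - 1.5Q)q_D - (25q_D). Setting ∂π_D/∂q_D = 0: 401 - 3q_D - (3/2)(q_Z) = 0.
Zephyr's profit: π_Z = (426 - 1.5Q)q_Z - (58q_Z). Setting ∂π_Z/∂q_Z = 0: 368 - 3q_Z - (3/2)(q_D) = 0.
Best responses: q_D = (401 - (3/2)q_Z)/3, q_Z = (368 - (3/2)q_D)/3.
Substituting one into the other gives q_D = 868/9 and q_Z = 670/9.
Total output Q = 1538/9, so price P = 426 - (3/2)·(1538/9) = 509/3.

169.67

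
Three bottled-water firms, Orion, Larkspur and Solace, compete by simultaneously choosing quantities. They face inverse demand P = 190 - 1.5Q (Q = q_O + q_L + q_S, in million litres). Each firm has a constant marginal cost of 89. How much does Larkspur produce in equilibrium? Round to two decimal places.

A representative firm's profit is π_i = q_i(190 - 1.5Q) - 89q_i.
Setting ∂π_i/∂q_i = 0 with rivals' quantities fixed: 101 - 3q_i - (3/2)·Σ_{j≠i} q_j = 0.
By symmetry each firm produces the same amount; substituting Σ_{j≠i} q_j = 2q_i yields q_i = 101/6.

16.83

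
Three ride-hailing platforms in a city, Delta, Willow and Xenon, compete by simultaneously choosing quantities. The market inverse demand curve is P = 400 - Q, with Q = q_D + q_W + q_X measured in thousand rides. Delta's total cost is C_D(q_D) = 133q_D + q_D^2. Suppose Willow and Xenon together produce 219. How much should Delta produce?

With rivals' combined output fixed at 219, Delta's profit is π_D = (400 - 219 - q_D)q_D - (133q_D + q_D²) = (181 - q_D)q_D - (133q_D + q_D²).
∂π_D/∂q_D = 48 - 4q_D = 0, so q_D = 12.

12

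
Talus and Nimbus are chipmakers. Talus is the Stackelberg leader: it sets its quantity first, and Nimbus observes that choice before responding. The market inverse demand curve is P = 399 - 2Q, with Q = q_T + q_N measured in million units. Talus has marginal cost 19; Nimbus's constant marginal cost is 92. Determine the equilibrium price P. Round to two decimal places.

132.25

Solve by backward induction. Given q_T, the follower Nimbus maximises π_N = (399 - 2q_T - 2q_N)q_N - 92q_N.
Follower FOC: 307 - 2q_T - 4q_N = 0, so q_N(q_T) = (307 - 2q_T)/4.
Talus substitutes q_N(q_T) into its own profit: π_T = q_T(399 - 2q_T - (307 - 2q_T)/2) - 19q_T = (491/2 - q_T)q_T - 19q_T.
The leader's first-order condition 453/2 - 2q_T = 0 yields q_T = 453/4.
Then q_N = (307 - 2·(453/4))/4 = 161/8.
Total output Q = 1067/8, so price P = 399 - 2·(1067/8) = 529/4.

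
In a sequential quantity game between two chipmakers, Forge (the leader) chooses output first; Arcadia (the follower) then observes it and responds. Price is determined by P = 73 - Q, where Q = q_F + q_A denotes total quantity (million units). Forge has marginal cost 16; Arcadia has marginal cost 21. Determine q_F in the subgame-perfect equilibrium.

Solve by backward induction. Given q_F, the follower Arcadia maximises π_A = (73 - q_F - q_A)q_A - 21q_A.
Follower FOC: 52 - q_F - 2q_A = 0, so q_A(q_F) = (52 - q_F)/2.
Forge substitutes q_A(q_F) into its own profit: π_F = q_F(73 - q_F - (52 - q_F)/2) - 16q_F = (47 - (1/2)q_F)q_F - 16q_F.
The leader's first-order condition 31 - q_F = 0 yields q_F = 31.
Then q_A = (52 - 31)/2 = 21/2.

31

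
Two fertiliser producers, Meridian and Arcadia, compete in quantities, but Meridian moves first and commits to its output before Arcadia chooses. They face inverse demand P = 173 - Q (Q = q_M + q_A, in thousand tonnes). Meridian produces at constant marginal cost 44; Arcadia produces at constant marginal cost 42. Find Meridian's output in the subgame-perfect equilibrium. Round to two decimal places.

Solve by backward induction. Given q_M, the follower Arcadia maximises π_A = (173 - q_M - q_A)q_A - 42q_A.
∂π_A/∂q_A = 131 - q_M - 2q_A = 0 gives the reaction function q_A = (131 - q_M)/2.
The leader anticipates this reaction. Substituting into P = 173 - Q gives P = 215/2 - (1/2)q_M, so π_M = (215/2 - (1/2)q_M)q_M - 44q_M.
Maximising: ∂π_M/∂q_M = 127/2 - q_M = 0, giving q_M = 127/2.
Then q_A = (131 - 127/2)/2 = 135/4.

63.50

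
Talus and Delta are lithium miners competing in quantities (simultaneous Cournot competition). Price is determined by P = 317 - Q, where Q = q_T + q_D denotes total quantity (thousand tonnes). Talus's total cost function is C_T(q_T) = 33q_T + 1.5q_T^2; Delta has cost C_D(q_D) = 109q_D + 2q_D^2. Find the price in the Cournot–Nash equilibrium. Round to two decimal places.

239.34

Talus's profit: π_T = (317 - Q)q_T - (33q_T + (3/2)q_T²). Setting ∂π_T/∂q_T = 0: 284 - 5q_T - (q_D) = 0.
Delta's first-order condition: 208 - 6q_D - (q_T) = 0.
Rearranging gives the reaction functions q_T = (284 - q_D)/5 and q_D = (208 - q_T)/6.
Substituting one into the other gives q_T = 1496/29 and q_D = 756/29.
Total output Q = 77.6552, so price P = 317 - 77.6552 = 239.3448.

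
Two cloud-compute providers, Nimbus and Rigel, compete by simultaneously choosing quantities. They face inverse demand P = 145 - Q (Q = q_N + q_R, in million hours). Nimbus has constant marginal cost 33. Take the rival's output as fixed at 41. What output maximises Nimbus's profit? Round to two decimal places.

With the rival's output fixed at 41, Nimbus's profit is π_N = (145 - 41 - q_N)q_N - (33q_N) = (104 - q_N)q_N - (33q_N).
∂π_N/∂q_N = 71 - 2q_N = 0, so q_N = 71/2.

35.50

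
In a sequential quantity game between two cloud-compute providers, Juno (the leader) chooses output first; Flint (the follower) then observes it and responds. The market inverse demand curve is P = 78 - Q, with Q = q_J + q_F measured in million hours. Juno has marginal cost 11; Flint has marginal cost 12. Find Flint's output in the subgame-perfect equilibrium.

Solve by backward induction. Given q_J, the follower Flint maximises π_F = (78 - q_J - q_F)q_F - 12q_F.
Follower FOC: 66 - q_J - 2q_F = 0, so q_F(q_J) = (66 - q_J)/2.
Juno substitutes q_F(q_J) into its own profit: π_J = q_J(78 - q_J - (66 - q_J)/2) - 11q_J = (45 - (1/2)q_J)q_J - 11q_J.
The leader's first-order condition 34 - q_J = 0 yields q_J = 34.
Then q_F = (66 - 34)/2 = 16.

16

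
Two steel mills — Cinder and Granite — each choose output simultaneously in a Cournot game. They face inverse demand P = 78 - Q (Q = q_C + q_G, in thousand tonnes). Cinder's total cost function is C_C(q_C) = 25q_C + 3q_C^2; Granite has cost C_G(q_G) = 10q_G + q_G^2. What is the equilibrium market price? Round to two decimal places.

Cinder's profit: π_C = (78 - Q)q_C - (25q_C + 3q_C²). Setting ∂π_C/∂q_C = 0: 53 - 8q_C - (q_G) = 0.
Granite's first-order condition: 68 - 4q_G - (q_C) = 0.
So q_C = (53 - q_G)/8 and q_G = (68 - q_C)/4.
Substituting one into the other gives q_C = 144/31 and q_G = 491/31.
Total output Q = 635/31, so price P = 78 - 635/31 = 1783/31.

57.52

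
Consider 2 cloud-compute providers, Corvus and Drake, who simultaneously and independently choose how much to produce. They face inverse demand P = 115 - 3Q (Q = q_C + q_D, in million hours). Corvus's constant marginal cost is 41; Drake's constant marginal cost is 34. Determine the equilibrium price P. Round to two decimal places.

Corvus's profit: π_C = (115 - 3Q)q_C - (41q_C). Setting ∂π_C/∂q_C = 0: 74 - 6q_C - 3(q_D) = 0.
Drake's profit: π_D = (115 - 3Q)q_D - (34q_D). Setting ∂π_D/∂q_D = 0: 81 - 6q_D - 3(q_C) = 0.
So q_C = (74 - 3q_D)/6 and q_D = (81 - 3q_C)/6.
Solving the pair: q_C = 67/9, q_D = 88/9.
Total output Q = 155/9, so price P = 115 - 3·(155/9) = 190/3.

63.33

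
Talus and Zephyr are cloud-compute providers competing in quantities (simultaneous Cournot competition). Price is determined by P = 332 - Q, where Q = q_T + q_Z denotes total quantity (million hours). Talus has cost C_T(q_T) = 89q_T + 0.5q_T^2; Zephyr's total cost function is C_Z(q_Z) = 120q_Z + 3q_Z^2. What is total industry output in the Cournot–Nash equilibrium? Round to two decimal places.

92.39

Talus's profit: π_T = (332 - Q)q_T - (89q_T + (1/2)q_T²). Setting ∂π_T/∂q_T = 0: 243 - 3q_T - (q_Z) = 0.
Zephyr's profit: π_Z = (332 - Q)q_Z - (120q_Z + 3q_Z²). Setting ∂π_Z/∂q_Z = 0: 212 - 8q_Z - (q_T) = 0.
Best responses: q_T = (243 - q_Z)/3, q_Z = (212 - q_T)/8.
Solving the pair: q_T = 1732/23, q_Z = 393/23.
Total output Q = 1732/23 + 393/23 = 92.3913.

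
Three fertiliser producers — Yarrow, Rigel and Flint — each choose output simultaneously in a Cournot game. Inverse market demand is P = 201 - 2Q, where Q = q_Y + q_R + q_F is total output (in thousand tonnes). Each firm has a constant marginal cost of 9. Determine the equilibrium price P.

57

A representative firm's profit is π_i = q_i(201 - 2Q) - 9q_i.
Setting ∂π_i/∂q_i = 0 with rivals' quantities fixed: 192 - 4q_i - 2·Σ_{j≠i} q_j = 0.
By symmetry each firm produces the same amount; substituting Σ_{j≠i} q_j = 2q_i yields q_i = 192/8 = 24.
Total output Q = 72, so price P = 201 - 2·72 = 57.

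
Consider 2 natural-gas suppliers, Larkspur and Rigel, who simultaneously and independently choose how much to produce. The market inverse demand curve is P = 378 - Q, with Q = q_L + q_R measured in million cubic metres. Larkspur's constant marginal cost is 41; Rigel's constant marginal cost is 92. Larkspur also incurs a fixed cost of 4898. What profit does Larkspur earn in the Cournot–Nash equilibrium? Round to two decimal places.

11829.11

Larkspur's profit: π_L = (378 - Q)q_L - (41q_L). Setting ∂π_L/∂q_L = 0: 337 - 2q_L - (q_R) = 0.
Rigel's profit: π_R = (378 - Q)q_R - (92q_R). Setting ∂π_R/∂q_R = 0: 286 - 2q_R - (q_L) = 0.
So q_L = (337 - q_R)/2 and q_R = (286 - q_L)/2.
Substituting one into the other gives q_L = 388/3 and q_R = 235/3.
Price P = 378 - 623/3 = 511/3.
Larkspur's profit: (511/3 - 41)·(388/3) - 4898 = 11829.1111.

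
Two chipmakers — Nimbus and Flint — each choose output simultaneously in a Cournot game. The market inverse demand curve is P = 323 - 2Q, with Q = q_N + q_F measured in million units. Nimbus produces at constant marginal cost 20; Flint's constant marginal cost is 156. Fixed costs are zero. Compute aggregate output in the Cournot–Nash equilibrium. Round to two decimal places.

Nimbus's profit: π_N = (323 - 2Q)q_N - (20q_N). Setting ∂π_N/∂q_N = 0: 303 - 4q_N - 2(q_F) = 0.
Flint's first-order condition: 167 - 4q_F - 2(q_N) = 0.
So q_N = (303 - 2q_F)/4 and q_F = (167 - 2q_N)/4.
Solving the pair: q_N = 439/6, q_F = 31/6.
Total output Q = 439/6 + 31/6 = 235/3.

78.33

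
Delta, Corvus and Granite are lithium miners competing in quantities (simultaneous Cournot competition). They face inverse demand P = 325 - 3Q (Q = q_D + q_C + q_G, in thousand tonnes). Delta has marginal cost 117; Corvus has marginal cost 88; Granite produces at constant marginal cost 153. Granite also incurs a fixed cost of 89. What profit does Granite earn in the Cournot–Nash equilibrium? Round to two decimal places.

Delta's profit: π_D = (325 - 3Q)q_D - (117q_D). Setting ∂π_D/∂q_D = 0: 208 - 6q_D - 3(q_C + q_G) = 0.
Corvus's first-order condition: 237 - 6q_C - 3(q_D + q_G) = 0.
Granite's first-order condition: 172 - 6q_G - 3(q_D + q_C) = 0.
Adding the 3 first-order conditions: 617 − 12Q = 0, so Q = 617/12.
Back-substituting: q_D = (208 − 617/4)/3 = 215/12, q_C = (237 − 617/4)/3 = 331/12, q_G = (172 − 617/4)/3 = 71/12.
Price P = 325 - 3·(617/12) = 683/4.
Granite's profit: (683/4 - 153)·(71/12) - 89 = 769/48.

16.02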